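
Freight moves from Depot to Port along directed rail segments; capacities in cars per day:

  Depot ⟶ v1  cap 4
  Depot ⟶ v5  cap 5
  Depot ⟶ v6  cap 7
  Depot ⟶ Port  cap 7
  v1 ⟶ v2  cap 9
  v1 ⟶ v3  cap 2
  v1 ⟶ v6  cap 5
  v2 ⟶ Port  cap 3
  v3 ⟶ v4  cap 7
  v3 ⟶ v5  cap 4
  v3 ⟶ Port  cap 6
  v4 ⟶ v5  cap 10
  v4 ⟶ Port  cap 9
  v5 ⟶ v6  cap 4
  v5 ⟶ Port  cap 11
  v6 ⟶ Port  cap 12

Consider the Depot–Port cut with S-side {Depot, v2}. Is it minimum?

Given cut capacity: 4 + 5 + 7 + 7 + 3 = 26.
Augment Depot→Port: bottleneck 7, flow now 7.
Augment Depot→v5→Port: bottleneck 5, flow now 12.
Augment Depot→v6→Port: bottleneck 7, flow now 19.
Augment Depot→v1→v2→Port: bottleneck 3, flow now 22.
Augment Depot→v1→v3→Port: bottleneck 1, flow now 23.
No augmenting path remains; maximum flow = 23.
In the residual graph, reachable from Depot: {Depot}.
Min-cut edges: Depot→v1 (4), Depot→v5 (5), Depot→v6 (7), Depot→Port (7); capacity 4 + 5 + 7 + 7 = 23.
Cut capacity 26 exceeds the max flow 23, so it is not minimum.

No — its capacity is 26, but the minimum cut has capacity 23.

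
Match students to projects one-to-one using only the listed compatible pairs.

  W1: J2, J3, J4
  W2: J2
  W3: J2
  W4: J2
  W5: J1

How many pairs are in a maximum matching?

Unit-capacity flow: source→left, listed edges, right→sink; max matching = max flow.
Augmenting path W1→J2 (+1); matched 1.
Augmenting path W5→J1 (+1); matched 2.
Augmenting path W2→J2→W1→J3 (+1); matched 3.
No augmenting path remains; maximum matching = 3.
König certificate: {W1, W5, J2} is a vertex cover of size 3 (every listed pair touches it), so no matching can be larger.

3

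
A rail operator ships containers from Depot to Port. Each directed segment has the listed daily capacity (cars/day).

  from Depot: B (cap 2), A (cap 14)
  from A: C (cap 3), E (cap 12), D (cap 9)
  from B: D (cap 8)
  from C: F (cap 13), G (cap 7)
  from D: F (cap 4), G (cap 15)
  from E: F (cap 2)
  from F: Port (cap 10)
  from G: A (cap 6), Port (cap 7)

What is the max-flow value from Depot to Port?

Augment Depot→A→C→F→Port: bottleneck 3, flow now 3.
Augment Depot→A→D→F→Port: bottleneck 4, flow now 7.
Augment Depot→A→D→G→Port: bottleneck 5, flow now 12.
Augment Depot→A→E→F→Port: bottleneck 2, flow now 14.
Augment Depot→B→D→G→Port: bottleneck 2, flow now 16.
No augmenting path remains; maximum flow = 16.
In the residual graph, reachable from Depot: {Depot}.
Min-cut edges: Depot→A (14), Depot→B (2); capacity 14 + 2 = 16.
This cut is saturated, so no flow can exceed 16.

16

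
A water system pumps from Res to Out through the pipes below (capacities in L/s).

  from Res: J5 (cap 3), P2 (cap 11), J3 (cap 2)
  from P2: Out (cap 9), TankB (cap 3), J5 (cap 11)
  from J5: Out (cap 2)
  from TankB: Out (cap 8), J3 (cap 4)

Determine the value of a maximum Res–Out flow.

Augment Res→P2→Out: bottleneck 9, flow now 9.
Augment Res→J5→Out: bottleneck 2, flow now 11.
Augment Res→P2→TankB→Out: bottleneck 2, flow now 13.
No augmenting path remains; maximum flow = 13.
In the residual graph, reachable from Res: {Res, J3, J5}.
Min-cut edges: Res→P2 (11), J5→Out (2); capacity 11 + 2 = 13.
This cut is saturated, so no flow can exceed 13.

13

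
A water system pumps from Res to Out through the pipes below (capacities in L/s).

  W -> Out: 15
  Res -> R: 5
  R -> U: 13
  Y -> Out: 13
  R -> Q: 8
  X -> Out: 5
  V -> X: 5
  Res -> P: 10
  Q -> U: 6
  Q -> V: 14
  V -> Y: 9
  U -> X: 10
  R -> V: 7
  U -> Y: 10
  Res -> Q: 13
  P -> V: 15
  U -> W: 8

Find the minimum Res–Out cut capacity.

25

Augment Res→P→V→X→Out: bottleneck 5, flow now 5.
Augment Res→P→V→Y→Out: bottleneck 5, flow now 10.
Augment Res→Q→U→W→Out: bottleneck 6, flow now 16.
Augment Res→Q→V→Y→Out: bottleneck 4, flow now 20.
Augment Res→R→U→W→Out: bottleneck 2, flow now 22.
Augment Res→R→U→Y→Out: bottleneck 3, flow now 25.
No augmenting path remains; maximum flow = 25.
By max-flow min-cut, the minimum cut capacity equals the max flow.
In the residual graph, reachable from Res: {Res, P, Q, V}.
Min-cut edges: Res→R (5), Q→U (6), V→X (5), V→Y (9); capacity 5 + 6 + 5 + 9 = 25.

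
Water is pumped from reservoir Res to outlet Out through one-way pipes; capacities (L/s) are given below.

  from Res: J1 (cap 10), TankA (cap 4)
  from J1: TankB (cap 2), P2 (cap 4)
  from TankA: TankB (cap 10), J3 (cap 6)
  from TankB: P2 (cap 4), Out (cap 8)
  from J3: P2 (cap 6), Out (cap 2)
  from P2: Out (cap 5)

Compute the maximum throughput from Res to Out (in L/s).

Augment Res→J1→TankB→Out: bottleneck 2, flow now 2.
Augment Res→J1→P2→Out: bottleneck 4, flow now 6.
Augment Res→TankA→TankB→Out: bottleneck 4, flow now 10.
No augmenting path remains; maximum flow = 10.
In the residual graph, reachable from Res: {Res, J1}.
Min-cut edges: Res→TankA (4), J1→TankB (2), J1→P2 (4); capacity 4 + 2 + 4 = 10.
This cut is saturated, so no flow can exceed 10.

10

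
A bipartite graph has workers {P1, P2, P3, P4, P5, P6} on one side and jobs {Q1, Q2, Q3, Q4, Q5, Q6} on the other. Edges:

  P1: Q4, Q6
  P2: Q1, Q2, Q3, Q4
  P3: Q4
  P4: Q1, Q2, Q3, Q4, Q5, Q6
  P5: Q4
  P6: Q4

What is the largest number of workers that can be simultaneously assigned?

4

Unit-capacity flow: source→left, listed edges, right→sink; max matching = max flow.
Augmenting path P1→Q4 (+1); matched 1.
Augmenting path P2→Q1 (+1); matched 2.
Augmenting path P4→Q2 (+1); matched 3.
Augmenting path P3→Q4→P1→Q6 (+1); matched 4.
No augmenting path remains; maximum matching = 4.
König certificate: {P1, P2, P4, Q4} is a vertex cover of size 4 (every listed pair touches it), so no matching can be larger.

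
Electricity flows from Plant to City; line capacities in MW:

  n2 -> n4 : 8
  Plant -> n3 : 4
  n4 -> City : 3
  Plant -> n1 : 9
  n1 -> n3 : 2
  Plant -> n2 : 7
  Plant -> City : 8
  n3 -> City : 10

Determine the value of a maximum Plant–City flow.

17

Augment Plant→City: bottleneck 8, flow now 8.
Augment Plant→n3→City: bottleneck 4, flow now 12.
Augment Plant→n1→n3→City: bottleneck 2, flow now 14.
Augment Plant→n2→n4→City: bottleneck 3, flow now 17.
No augmenting path remains; maximum flow = 17.
In the residual graph, reachable from Plant: {Plant, n1, n2, n4}.
Min-cut edges: Plant→n3 (4), Plant→City (8), n1→n3 (2), n4→City (3); capacity 4 + 8 + 2 + 3 = 17.
This cut is saturated, so no flow can exceed 17.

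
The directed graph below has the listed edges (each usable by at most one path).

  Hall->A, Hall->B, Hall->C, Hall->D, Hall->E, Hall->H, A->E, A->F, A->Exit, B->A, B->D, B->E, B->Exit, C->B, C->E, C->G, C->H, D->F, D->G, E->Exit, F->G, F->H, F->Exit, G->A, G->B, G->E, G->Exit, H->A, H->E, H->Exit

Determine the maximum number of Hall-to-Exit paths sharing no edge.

6

Assign every edge capacity 1; by Menger, the answer equals the max flow.
Path Hall→A→Exit (+1); total 1.
Path Hall→B→Exit (+1); total 2.
Path Hall→E→Exit (+1); total 3.
Path Hall→H→Exit (+1); total 4.
Path Hall→C→G→Exit (+1); total 5.
Path Hall→D→F→Exit (+1); total 6.
No residual Hall→Exit path; max flow = 6.
Certifying cut of size 6: {Hall→A, Hall→B, Hall→C, Hall→D, Hall→E, Hall→H}.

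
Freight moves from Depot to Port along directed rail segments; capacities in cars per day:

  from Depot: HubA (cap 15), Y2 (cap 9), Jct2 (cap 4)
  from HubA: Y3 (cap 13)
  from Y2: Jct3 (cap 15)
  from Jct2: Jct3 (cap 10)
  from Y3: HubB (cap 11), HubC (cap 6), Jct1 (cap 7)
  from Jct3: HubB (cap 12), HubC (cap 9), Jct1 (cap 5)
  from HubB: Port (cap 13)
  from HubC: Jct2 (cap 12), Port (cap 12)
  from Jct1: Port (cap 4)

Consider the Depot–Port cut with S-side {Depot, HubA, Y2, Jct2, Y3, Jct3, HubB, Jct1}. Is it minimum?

No — its capacity is 32, but the minimum cut has capacity 26.

Given cut capacity: 6 + 9 + 13 + 4 = 32.
Augment Depot→HubA→Y3→HubB→Port: bottleneck 11, flow now 11.
Augment Depot→HubA→Y3→HubC→Port: bottleneck 2, flow now 13.
Augment Depot→Y2→Jct3→HubB→Port: bottleneck 2, flow now 15.
Augment Depot→Y2→Jct3→HubC→Port: bottleneck 7, flow now 22.
Augment Depot→Jct2→Jct3→HubC→Port: bottleneck 2, flow now 24.
Augment Depot→Jct2→Jct3→Jct1→Port: bottleneck 2, flow now 26.
No augmenting path remains; maximum flow = 26.
In the residual graph, reachable from Depot: {Depot, HubA}.
Min-cut edges: Depot→Y2 (9), Depot→Jct2 (4), HubA→Y3 (13); capacity 9 + 4 + 13 = 26.
Cut capacity 32 exceeds the max flow 26, so it is not minimum.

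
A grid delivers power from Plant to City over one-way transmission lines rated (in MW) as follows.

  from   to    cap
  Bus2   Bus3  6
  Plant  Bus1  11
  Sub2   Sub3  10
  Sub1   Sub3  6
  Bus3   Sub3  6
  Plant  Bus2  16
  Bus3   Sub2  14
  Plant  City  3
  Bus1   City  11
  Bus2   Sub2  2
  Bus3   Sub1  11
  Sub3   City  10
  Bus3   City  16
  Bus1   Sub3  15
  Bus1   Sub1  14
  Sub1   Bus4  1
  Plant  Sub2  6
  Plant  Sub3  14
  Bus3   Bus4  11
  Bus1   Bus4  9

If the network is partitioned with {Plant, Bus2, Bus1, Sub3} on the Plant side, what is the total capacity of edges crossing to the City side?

61

Edges leaving {Plant, Bus2, Bus1, Sub3}: Plant→Sub2 (6), Plant→City (3), Bus2→Bus3 (6), Bus2→Sub2 (2), Bus1→Bus4 (9), Bus1→Sub1 (14), Bus1→City (11), Sub3→City (10).
Cut capacity = 6 + 3 + 6 + 2 + 9 + 14 + 11 + 10 = 61.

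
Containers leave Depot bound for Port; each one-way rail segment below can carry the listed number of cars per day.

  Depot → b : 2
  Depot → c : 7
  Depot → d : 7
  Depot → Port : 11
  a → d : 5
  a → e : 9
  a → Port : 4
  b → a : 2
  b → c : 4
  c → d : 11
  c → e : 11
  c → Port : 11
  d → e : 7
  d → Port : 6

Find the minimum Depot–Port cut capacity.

26

Augment Depot→Port: bottleneck 11, flow now 11.
Augment Depot→c→Port: bottleneck 7, flow now 18.
Augment Depot→d→Port: bottleneck 6, flow now 24.
Augment Depot→b→a→Port: bottleneck 2, flow now 26.
No augmenting path remains; maximum flow = 26.
By max-flow min-cut, the minimum cut capacity equals the max flow.
In the residual graph, reachable from Depot: {Depot, d, e}.
Min-cut edges: Depot→b (2), Depot→c (7), Depot→Port (11), d→Port (6); capacity 2 + 7 + 11 + 6 = 26.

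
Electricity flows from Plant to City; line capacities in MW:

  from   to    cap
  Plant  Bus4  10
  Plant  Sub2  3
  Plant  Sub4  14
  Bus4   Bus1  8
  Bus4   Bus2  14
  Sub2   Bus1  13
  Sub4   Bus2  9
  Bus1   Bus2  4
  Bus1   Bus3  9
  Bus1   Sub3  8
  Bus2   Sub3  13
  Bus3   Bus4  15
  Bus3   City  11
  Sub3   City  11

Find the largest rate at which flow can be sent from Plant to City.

Augment Plant→Bus4→Bus1→Bus3→City: bottleneck 8, flow now 8.
Augment Plant→Bus4→Bus2→Sub3→City: bottleneck 2, flow now 10.
Augment Plant→Sub2→Bus1→Bus3→City: bottleneck 1, flow now 11.
Augment Plant→Sub2→Bus1→Sub3→City: bottleneck 2, flow now 13.
Augment Plant→Sub4→Bus2→Sub3→City: bottleneck 7, flow now 20.
No augmenting path remains; maximum flow = 20.
In the residual graph, reachable from Plant: {Plant, Bus4, Sub2, Sub4, Bus1, Bus2, Sub3}.
Min-cut edges: Bus1→Bus3 (9), Sub3→City (11); capacity 9 + 11 = 20.
This cut is saturated, so no flow can exceed 20.

20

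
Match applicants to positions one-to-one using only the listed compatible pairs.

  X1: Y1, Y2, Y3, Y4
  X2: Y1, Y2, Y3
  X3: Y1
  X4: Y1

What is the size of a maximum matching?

3

Unit-capacity flow: source→left, listed edges, right→sink; max matching = max flow.
Augmenting path X1→Y1 (+1); matched 1.
Augmenting path X2→Y2 (+1); matched 2.
Augmenting path X3→Y1→X1→Y3 (+1); matched 3.
No augmenting path remains; maximum matching = 3.
König certificate: {X1, X2, Y1} is a vertex cover of size 3 (every listed pair touches it), so no matching can be larger.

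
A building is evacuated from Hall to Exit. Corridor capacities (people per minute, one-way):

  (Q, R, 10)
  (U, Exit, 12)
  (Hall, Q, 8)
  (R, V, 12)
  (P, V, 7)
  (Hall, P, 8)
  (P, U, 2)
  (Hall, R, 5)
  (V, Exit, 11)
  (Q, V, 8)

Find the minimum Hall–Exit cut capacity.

13

Augment Hall→P→U→Exit: bottleneck 2, flow now 2.
Augment Hall→P→V→Exit: bottleneck 6, flow now 8.
Augment Hall→Q→V→Exit: bottleneck 5, flow now 13.
No augmenting path remains; maximum flow = 13.
By max-flow min-cut, the minimum cut capacity equals the max flow.
In the residual graph, reachable from Hall: {Hall, P, Q, R, V}.
Min-cut edges: P→U (2), V→Exit (11); capacity 2 + 11 = 13.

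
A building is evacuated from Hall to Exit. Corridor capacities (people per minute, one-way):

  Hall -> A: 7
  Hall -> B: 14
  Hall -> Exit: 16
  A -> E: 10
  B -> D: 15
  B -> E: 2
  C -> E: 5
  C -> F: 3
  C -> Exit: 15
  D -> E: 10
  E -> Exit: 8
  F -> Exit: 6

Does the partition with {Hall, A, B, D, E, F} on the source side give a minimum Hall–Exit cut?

Given cut capacity: 16 + 8 + 6 = 30.
Augment Hall→Exit: bottleneck 16, flow now 16.
Augment Hall→A→E→Exit: bottleneck 7, flow now 23.
Augment Hall→B→E→Exit: bottleneck 1, flow now 24.
No augmenting path remains; maximum flow = 24.
In the residual graph, reachable from Hall: {Hall, A, B, D, E}.
Min-cut edges: Hall→Exit (16), E→Exit (8); capacity 16 + 8 = 24.
Cut capacity 30 exceeds the max flow 24, so it is not minimum.

No — its capacity is 30, but the minimum cut has capacity 24.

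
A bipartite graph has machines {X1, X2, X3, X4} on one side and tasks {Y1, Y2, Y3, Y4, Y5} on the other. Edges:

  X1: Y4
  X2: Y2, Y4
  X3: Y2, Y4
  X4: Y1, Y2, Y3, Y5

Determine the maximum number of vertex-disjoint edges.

3

Unit-capacity flow: source→left, listed edges, right→sink; max matching = max flow.
Augmenting path X1→Y4 (+1); matched 1.
Augmenting path X2→Y2 (+1); matched 2.
Augmenting path X4→Y1 (+1); matched 3.
No augmenting path remains; maximum matching = 3.
König certificate: {X4, Y2, Y4} is a vertex cover of size 3 (every listed pair touches it), so no matching can be larger.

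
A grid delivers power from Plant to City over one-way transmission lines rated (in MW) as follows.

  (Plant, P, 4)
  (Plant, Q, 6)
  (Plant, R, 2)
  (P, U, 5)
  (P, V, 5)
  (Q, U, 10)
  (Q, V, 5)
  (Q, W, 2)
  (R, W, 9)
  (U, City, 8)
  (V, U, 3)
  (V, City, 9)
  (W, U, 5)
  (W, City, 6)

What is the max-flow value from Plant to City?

Augment Plant→P→U→City: bottleneck 4, flow now 4.
Augment Plant→Q→U→City: bottleneck 4, flow now 8.
Augment Plant→Q→V→City: bottleneck 2, flow now 10.
Augment Plant→R→W→City: bottleneck 2, flow now 12.
No augmenting path remains; maximum flow = 12.
In the residual graph, reachable from Plant: {Plant}.
Min-cut edges: Plant→P (4), Plant→Q (6), Plant→R (2); capacity 4 + 6 + 2 = 12.
This cut is saturated, so no flow can exceed 12.

12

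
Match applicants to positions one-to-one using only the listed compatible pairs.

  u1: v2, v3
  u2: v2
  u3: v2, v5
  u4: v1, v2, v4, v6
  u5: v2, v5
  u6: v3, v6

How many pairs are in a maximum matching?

Unit-capacity flow: source→left, listed edges, right→sink; max matching = max flow.
Augmenting path u1→v2 (+1); matched 1.
Augmenting path u3→v5 (+1); matched 2.
Augmenting path u4→v1 (+1); matched 3.
Augmenting path u6→v3 (+1); matched 4.
Augmenting path u2→v2→u1→v3→u6→v6 (+1); matched 5.
No augmenting path remains; maximum matching = 5.
König certificate: {u1, u4, u6, v2, v5} is a vertex cover of size 5 (every listed pair touches it), so no matching can be larger.

5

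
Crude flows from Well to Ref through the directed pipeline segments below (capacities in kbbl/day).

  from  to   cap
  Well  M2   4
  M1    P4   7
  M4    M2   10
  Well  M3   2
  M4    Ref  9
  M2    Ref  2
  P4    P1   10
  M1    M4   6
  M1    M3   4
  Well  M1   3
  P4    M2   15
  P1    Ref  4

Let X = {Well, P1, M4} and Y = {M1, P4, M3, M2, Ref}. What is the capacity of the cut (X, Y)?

Edges leaving {Well, P1, M4}: Well→M1 (3), Well→M3 (2), Well→M2 (4), P1→Ref (4), M4→M2 (10), M4→Ref (9).
Cut capacity = 3 + 2 + 4 + 4 + 10 + 9 = 32.

32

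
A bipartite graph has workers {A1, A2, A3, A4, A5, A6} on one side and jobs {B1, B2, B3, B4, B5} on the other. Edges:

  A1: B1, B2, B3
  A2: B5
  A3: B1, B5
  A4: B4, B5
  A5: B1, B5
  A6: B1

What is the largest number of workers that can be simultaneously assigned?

Unit-capacity flow: source→left, listed edges, right→sink; max matching = max flow.
Augmenting path A1→B1 (+1); matched 1.
Augmenting path A2→B5 (+1); matched 2.
Augmenting path A4→B4 (+1); matched 3.
Augmenting path A3→B1→A1→B2 (+1); matched 4.
No augmenting path remains; maximum matching = 4.
König certificate: {A1, A4, B1, B5} is a vertex cover of size 4 (every listed pair touches it), so no matching can be larger.

4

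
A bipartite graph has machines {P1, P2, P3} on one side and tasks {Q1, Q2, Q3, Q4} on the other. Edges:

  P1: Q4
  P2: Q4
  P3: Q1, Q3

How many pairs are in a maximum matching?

2

Unit-capacity flow: source→left, listed edges, right→sink; max matching = max flow.
Augmenting path P1→Q4 (+1); matched 1.
Augmenting path P3→Q1 (+1); matched 2.
No augmenting path remains; maximum matching = 2.
König certificate: {P3, Q4} is a vertex cover of size 2 (every listed pair touches it), so no matching can be larger.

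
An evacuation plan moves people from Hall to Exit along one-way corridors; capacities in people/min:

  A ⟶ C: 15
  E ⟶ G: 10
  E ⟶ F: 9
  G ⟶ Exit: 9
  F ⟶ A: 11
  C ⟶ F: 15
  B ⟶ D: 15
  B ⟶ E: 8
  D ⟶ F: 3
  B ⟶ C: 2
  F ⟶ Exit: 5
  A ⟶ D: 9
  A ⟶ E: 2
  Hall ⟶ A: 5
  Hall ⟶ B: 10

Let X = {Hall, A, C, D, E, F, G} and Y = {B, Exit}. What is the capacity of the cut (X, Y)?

Edges leaving {Hall, A, C, D, E, F, G}: Hall→B (10), F→Exit (5), G→Exit (9).
Cut capacity = 10 + 5 + 9 = 24.

24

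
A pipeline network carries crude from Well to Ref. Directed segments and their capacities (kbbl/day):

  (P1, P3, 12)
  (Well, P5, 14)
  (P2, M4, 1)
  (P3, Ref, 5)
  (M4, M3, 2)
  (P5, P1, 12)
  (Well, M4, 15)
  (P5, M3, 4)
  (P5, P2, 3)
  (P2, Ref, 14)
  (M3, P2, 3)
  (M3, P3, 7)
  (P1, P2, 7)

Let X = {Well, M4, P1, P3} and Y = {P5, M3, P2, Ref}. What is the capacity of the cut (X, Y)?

Edges leaving {Well, M4, P1, P3}: Well→P5 (14), M4→M3 (2), P1→P2 (7), P3→Ref (5).
Cut capacity = 14 + 2 + 7 + 5 = 28.

28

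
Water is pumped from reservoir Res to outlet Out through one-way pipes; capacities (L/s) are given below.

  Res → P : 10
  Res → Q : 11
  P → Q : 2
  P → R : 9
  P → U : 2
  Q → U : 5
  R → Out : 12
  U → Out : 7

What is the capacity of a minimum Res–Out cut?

15

Augment Res→P→R→Out: bottleneck 9, flow now 9.
Augment Res→P→U→Out: bottleneck 1, flow now 10.
Augment Res→Q→U→Out: bottleneck 5, flow now 15.
No augmenting path remains; maximum flow = 15.
By max-flow min-cut, the minimum cut capacity equals the max flow.
In the residual graph, reachable from Res: {Res, Q}.
Min-cut edges: Res→P (10), Q→U (5); capacity 10 + 5 = 15.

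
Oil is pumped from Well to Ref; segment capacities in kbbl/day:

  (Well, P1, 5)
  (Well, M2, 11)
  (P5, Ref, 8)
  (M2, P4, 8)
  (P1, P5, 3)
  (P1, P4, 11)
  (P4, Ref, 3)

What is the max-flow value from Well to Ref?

Augment Well→P1→P4→Ref: bottleneck 3, flow now 3.
Augment Well→P1→P5→Ref: bottleneck 2, flow now 5.
Augment Well→M2→P4→P1→P5→Ref: bottleneck 1, flow now 6. (uses reverse residual edge)
No augmenting path remains; maximum flow = 6.
In the residual graph, reachable from Well: {Well, P1, M2, P4}.
Min-cut edges: P1→P5 (3), P4→Ref (3); capacity 3 + 3 = 6.
This cut is saturated, so no flow can exceed 6.

6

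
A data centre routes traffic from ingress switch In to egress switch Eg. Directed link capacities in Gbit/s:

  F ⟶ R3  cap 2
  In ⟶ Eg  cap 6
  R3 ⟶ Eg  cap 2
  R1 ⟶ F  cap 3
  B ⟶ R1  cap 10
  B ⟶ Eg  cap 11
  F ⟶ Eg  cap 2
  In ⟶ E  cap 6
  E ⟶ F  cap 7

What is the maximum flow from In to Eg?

10

Augment In→Eg: bottleneck 6, flow now 6.
Augment In→E→F→Eg: bottleneck 2, flow now 8.
Augment In→E→F→R3→Eg: bottleneck 2, flow now 10.
No augmenting path remains; maximum flow = 10.
In the residual graph, reachable from In: {In, E, F}.
Min-cut edges: In→Eg (6), F→R3 (2), F→Eg (2); capacity 6 + 2 + 2 = 10.
This cut is saturated, so no flow can exceed 10.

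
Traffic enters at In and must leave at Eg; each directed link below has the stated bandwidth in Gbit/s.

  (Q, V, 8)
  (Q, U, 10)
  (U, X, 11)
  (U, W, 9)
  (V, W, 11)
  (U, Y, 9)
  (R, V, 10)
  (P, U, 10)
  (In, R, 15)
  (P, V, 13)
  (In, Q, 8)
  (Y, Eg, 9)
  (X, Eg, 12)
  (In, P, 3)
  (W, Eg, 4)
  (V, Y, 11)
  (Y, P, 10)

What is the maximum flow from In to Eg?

21

Augment In→P→U→W→Eg: bottleneck 3, flow now 3.
Augment In→Q→U→W→Eg: bottleneck 1, flow now 4.
Augment In→Q→U→X→Eg: bottleneck 7, flow now 11.
Augment In→R→V→Y→Eg: bottleneck 9, flow now 20.
Augment In→R→V→W→U→X→Eg: bottleneck 1, flow now 21. (uses reverse residual edge)
No augmenting path remains; maximum flow = 21.
In the residual graph, reachable from In: {In, R}.
Min-cut edges: In→P (3), In→Q (8), R→V (10); capacity 3 + 8 + 10 = 21.
This cut is saturated, so no flow can exceed 21.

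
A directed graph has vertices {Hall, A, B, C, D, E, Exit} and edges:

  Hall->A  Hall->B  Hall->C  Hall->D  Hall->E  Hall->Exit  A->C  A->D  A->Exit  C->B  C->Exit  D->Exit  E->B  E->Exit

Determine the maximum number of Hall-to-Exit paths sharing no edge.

Assign every edge capacity 1; by Menger, the answer equals the max flow.
Path Hall→Exit (+1); total 1.
Path Hall→A→Exit (+1); total 2.
Path Hall→C→Exit (+1); total 3.
Path Hall→D→Exit (+1); total 4.
Path Hall→E→Exit (+1); total 5.
No residual Hall→Exit path; max flow = 5.
Certifying cut of size 5: {Hall→A, Hall→C, Hall→D, Hall→E, Hall→Exit}.

5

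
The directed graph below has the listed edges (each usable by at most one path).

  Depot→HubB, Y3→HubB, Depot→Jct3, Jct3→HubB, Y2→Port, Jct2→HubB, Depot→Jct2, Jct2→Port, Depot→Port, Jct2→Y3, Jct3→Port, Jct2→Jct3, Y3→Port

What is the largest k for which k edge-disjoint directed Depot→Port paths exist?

Assign every edge capacity 1; by Menger, the answer equals the max flow.
Path Depot→Port (+1); total 1.
Path Depot→Jct2→Port (+1); total 2.
Path Depot→Jct3→Port (+1); total 3.
No residual Depot→Port path; max flow = 3.
Certifying cut of size 3: {Depot→Jct2, Depot→Jct3, Depot→Port}.

3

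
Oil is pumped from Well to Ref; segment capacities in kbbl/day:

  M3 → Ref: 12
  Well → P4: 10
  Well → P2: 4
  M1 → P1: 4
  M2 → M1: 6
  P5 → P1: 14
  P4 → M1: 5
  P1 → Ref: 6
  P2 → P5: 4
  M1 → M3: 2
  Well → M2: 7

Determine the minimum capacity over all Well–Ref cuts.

Augment Well→P4→M1→M3→Ref: bottleneck 2, flow now 2.
Augment Well→P4→M1→P1→Ref: bottleneck 3, flow now 5.
Augment Well→M2→M1→P1→Ref: bottleneck 1, flow now 6.
Augment Well→P2→P5→P1→Ref: bottleneck 2, flow now 8.
No augmenting path remains; maximum flow = 8.
By max-flow min-cut, the minimum cut capacity equals the max flow.
In the residual graph, reachable from Well: {Well, P4, M2, P2, P5, M1, P1}.
Min-cut edges: M1→M3 (2), P1→Ref (6); capacity 2 + 6 = 8.

8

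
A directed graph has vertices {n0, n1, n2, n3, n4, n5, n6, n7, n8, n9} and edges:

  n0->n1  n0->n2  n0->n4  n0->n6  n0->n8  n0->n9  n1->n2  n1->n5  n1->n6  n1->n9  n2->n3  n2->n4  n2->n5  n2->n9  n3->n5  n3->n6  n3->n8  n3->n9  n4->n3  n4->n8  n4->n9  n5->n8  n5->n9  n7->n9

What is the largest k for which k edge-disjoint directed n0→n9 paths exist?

Assign every edge capacity 1; by Menger, the answer equals the max flow.
Path n0→n9 (+1); total 1.
Path n0→n1→n9 (+1); total 2.
Path n0→n2→n9 (+1); total 3.
Path n0→n4→n9 (+1); total 4.
No residual n0→n9 path; max flow = 4.
Certifying cut of size 4: {n0→n1, n0→n2, n0→n4, n0→n9}.

4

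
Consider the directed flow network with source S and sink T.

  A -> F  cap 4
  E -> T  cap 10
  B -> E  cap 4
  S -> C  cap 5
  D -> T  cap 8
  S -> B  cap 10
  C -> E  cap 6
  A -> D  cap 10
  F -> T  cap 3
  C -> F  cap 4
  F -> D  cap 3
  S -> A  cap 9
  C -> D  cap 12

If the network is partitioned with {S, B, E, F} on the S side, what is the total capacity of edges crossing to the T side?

30

Edges leaving {S, B, E, F}: S→A (9), S→C (5), E→T (10), F→D (3), F→T (3).
Cut capacity = 9 + 5 + 10 + 3 + 3 = 30.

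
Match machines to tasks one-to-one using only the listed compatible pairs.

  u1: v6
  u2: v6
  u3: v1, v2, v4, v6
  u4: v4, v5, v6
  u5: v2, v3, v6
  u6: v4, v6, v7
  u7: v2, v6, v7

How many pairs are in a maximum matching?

6

Unit-capacity flow: source→left, listed edges, right→sink; max matching = max flow.
Augmenting path u1→v6 (+1); matched 1.
Augmenting path u3→v1 (+1); matched 2.
Augmenting path u4→v4 (+1); matched 3.
Augmenting path u5→v2 (+1); matched 4.
Augmenting path u6→v7 (+1); matched 5.
Augmenting path u7→v2→u5→v3 (+1); matched 6.
No augmenting path remains; maximum matching = 6.
König certificate: {u3, u4, u5, u6, u7, v6} is a vertex cover of size 6 (every listed pair touches it), so no matching can be larger.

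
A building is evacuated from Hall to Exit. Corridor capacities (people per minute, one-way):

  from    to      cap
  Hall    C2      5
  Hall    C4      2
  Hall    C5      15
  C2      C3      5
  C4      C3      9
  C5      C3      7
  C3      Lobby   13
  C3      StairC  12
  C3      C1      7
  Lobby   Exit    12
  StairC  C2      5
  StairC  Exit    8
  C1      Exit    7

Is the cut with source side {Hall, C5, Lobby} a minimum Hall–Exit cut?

Given cut capacity: 5 + 2 + 7 + 12 = 26.
Augment Hall→C2→C3→Lobby→Exit: bottleneck 5, flow now 5.
Augment Hall→C4→C3→Lobby→Exit: bottleneck 2, flow now 7.
Augment Hall→C5→C3→Lobby→Exit: bottleneck 5, flow now 12.
Augment Hall→C5→C3→StairC→Exit: bottleneck 2, flow now 14.
No augmenting path remains; maximum flow = 14.
In the residual graph, reachable from Hall: {Hall, C5}.
Min-cut edges: Hall→C2 (5), Hall→C4 (2), C5→C3 (7); capacity 5 + 2 + 7 = 14.
Cut capacity 26 exceeds the max flow 14, so it is not minimum.

No — its capacity is 26, but the minimum cut has capacity 14.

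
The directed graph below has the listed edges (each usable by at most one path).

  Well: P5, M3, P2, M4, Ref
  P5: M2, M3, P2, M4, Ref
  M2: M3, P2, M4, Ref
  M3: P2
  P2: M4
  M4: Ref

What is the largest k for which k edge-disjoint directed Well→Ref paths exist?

3

Assign every edge capacity 1; by Menger, the answer equals the max flow.
Path Well→Ref (+1); total 1.
Path Well→P5→Ref (+1); total 2.
Path Well→M4→Ref (+1); total 3.
No residual Well→Ref path; max flow = 3.
Certifying cut of size 3: {M4→Ref, Well→P5, Well→Ref}.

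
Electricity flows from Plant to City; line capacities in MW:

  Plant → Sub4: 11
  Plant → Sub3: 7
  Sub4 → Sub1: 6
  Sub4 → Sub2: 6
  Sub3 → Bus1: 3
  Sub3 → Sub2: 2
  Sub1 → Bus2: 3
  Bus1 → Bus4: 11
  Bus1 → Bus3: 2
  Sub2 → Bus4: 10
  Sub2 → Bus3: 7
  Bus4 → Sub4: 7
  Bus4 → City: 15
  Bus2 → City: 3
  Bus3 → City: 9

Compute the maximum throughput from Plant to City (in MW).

Augment Plant→Sub4→Sub1→Bus2→City: bottleneck 3, flow now 3.
Augment Plant→Sub4→Sub2→Bus4→City: bottleneck 6, flow now 9.
Augment Plant→Sub3→Bus1→Bus4→City: bottleneck 3, flow now 12.
Augment Plant→Sub3→Sub2→Bus4→City: bottleneck 2, flow now 14.
No augmenting path remains; maximum flow = 14.
In the residual graph, reachable from Plant: {Plant, Sub4, Sub3, Sub1}.
Min-cut edges: Sub4→Sub2 (6), Sub3→Bus1 (3), Sub3→Sub2 (2), Sub1→Bus2 (3); capacity 6 + 3 + 2 + 3 = 14.
This cut is saturated, so no flow can exceed 14.

14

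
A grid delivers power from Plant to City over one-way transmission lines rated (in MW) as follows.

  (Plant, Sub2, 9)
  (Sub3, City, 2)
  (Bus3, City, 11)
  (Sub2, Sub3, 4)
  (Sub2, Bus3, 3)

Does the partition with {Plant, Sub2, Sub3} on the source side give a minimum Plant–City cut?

Yes — it is a minimum cut (capacity 5).

Given cut capacity: 3 + 2 = 5.
Augment Plant→Sub2→Sub3→City: bottleneck 2, flow now 2.
Augment Plant→Sub2→Bus3→City: bottleneck 3, flow now 5.
No augmenting path remains; maximum flow = 5.
Cut capacity 5 equals the max flow, so it is a minimum cut.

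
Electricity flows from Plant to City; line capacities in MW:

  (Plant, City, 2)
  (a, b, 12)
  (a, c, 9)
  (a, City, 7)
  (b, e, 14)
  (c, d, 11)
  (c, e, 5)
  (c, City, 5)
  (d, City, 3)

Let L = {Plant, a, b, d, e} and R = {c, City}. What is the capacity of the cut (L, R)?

21

Edges leaving {Plant, a, b, d, e}: Plant→City (2), a→c (9), a→City (7), d→City (3).
Cut capacity = 2 + 9 + 7 + 3 = 21.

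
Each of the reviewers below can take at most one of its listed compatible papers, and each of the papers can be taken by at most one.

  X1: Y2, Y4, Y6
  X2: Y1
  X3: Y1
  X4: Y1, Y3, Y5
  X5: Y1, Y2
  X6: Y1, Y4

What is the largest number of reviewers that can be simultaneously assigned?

5

Unit-capacity flow: source→left, listed edges, right→sink; max matching = max flow.
Augmenting path X1→Y2 (+1); matched 1.
Augmenting path X2→Y1 (+1); matched 2.
Augmenting path X4→Y3 (+1); matched 3.
Augmenting path X6→Y4 (+1); matched 4.
Augmenting path X5→Y2→X1→Y6 (+1); matched 5.
No augmenting path remains; maximum matching = 5.
König certificate: {X1, X4, X5, X6, Y1} is a vertex cover of size 5 (every listed pair touches it), so no matching can be larger.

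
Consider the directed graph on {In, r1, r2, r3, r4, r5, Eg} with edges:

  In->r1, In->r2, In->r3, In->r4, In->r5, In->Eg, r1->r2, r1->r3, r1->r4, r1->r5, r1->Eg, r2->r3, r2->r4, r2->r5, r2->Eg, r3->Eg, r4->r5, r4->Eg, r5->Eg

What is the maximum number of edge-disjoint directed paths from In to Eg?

Assign every edge capacity 1; by Menger, the answer equals the max flow.
Path In→Eg (+1); total 1.
Path In→r1→Eg (+1); total 2.
Path In→r2→Eg (+1); total 3.
Path In→r3→Eg (+1); total 4.
Path In→r4→Eg (+1); total 5.
Path In→r5→Eg (+1); total 6.
No residual In→Eg path; max flow = 6.
Certifying cut of size 6: {In→Eg, In→r1, In→r2, In→r3, In→r4, In→r5}.

6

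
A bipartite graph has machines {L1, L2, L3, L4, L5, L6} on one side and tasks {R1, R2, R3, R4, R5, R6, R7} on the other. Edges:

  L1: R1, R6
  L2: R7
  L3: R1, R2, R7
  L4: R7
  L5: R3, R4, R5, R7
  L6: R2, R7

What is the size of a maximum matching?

5

Unit-capacity flow: source→left, listed edges, right→sink; max matching = max flow.
Augmenting path L1→R1 (+1); matched 1.
Augmenting path L2→R7 (+1); matched 2.
Augmenting path L3→R2 (+1); matched 3.
Augmenting path L5→R3 (+1); matched 4.
Augmenting path L6→R2→L3→R1→L1→R6 (+1); matched 5.
No augmenting path remains; maximum matching = 5.
König certificate: {L1, L3, L5, L6, R7} is a vertex cover of size 5 (every listed pair touches it), so no matching can be larger.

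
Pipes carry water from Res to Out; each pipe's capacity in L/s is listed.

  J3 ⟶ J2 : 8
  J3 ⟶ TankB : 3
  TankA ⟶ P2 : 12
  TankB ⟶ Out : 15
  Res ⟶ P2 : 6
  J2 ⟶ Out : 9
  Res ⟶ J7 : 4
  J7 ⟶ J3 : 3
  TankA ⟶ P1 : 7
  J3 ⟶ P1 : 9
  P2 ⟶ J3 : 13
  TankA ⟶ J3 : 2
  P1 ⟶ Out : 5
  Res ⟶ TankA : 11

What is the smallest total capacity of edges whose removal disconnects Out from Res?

16

Augment Res→TankA→P1→Out: bottleneck 5, flow now 5.
Augment Res→TankA→J3→J2→Out: bottleneck 2, flow now 7.
Augment Res→J7→J3→J2→Out: bottleneck 3, flow now 10.
Augment Res→P2→J3→J2→Out: bottleneck 3, flow now 13.
Augment Res→P2→J3→TankB→Out: bottleneck 3, flow now 16.
No augmenting path remains; maximum flow = 16.
By max-flow min-cut, the minimum cut capacity equals the max flow.
In the residual graph, reachable from Res: {Res, TankA, J7, P2, J3, P1}.
Min-cut edges: J3→J2 (8), J3→TankB (3), P1→Out (5); capacity 8 + 3 + 5 = 16.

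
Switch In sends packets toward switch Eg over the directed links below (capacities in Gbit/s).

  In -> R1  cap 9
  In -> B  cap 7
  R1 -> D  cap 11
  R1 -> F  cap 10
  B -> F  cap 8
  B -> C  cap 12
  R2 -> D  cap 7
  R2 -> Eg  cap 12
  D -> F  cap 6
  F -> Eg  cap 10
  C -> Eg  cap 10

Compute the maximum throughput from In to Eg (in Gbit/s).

16

Augment In→R1→F→Eg: bottleneck 9, flow now 9.
Augment In→B→F→Eg: bottleneck 1, flow now 10.
Augment In→B→C→Eg: bottleneck 6, flow now 16.
No augmenting path remains; maximum flow = 16.
In the residual graph, reachable from In: {In}.
Min-cut edges: In→R1 (9), In→B (7); capacity 9 + 7 = 16.
This cut is saturated, so no flow can exceed 16.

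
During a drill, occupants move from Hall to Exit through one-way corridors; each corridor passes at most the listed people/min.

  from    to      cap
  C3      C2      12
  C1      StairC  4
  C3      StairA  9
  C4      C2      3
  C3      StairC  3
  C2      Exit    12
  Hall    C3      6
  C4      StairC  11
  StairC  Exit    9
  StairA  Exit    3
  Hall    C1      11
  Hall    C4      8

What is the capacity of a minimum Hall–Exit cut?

18

Augment Hall→C1→StairC→Exit: bottleneck 4, flow now 4.
Augment Hall→C4→C2→Exit: bottleneck 3, flow now 7.
Augment Hall→C4→StairC→Exit: bottleneck 5, flow now 12.
Augment Hall→C3→C2→Exit: bottleneck 6, flow now 18.
No augmenting path remains; maximum flow = 18.
By max-flow min-cut, the minimum cut capacity equals the max flow.
In the residual graph, reachable from Hall: {Hall, C1}.
Min-cut edges: Hall→C4 (8), Hall→C3 (6), C1→StairC (4); capacity 8 + 6 + 4 = 18.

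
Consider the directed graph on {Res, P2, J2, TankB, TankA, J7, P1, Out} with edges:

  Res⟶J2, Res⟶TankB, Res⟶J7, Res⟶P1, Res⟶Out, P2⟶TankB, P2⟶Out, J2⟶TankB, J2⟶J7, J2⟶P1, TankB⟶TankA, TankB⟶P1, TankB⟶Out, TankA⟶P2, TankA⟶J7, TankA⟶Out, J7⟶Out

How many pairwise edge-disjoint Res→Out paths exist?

Assign every edge capacity 1; by Menger, the answer equals the max flow.
Path Res→Out (+1); total 1.
Path Res→TankB→Out (+1); total 2.
Path Res→J7→Out (+1); total 3.
Path Res→J2→TankB→TankA→Out (+1); total 4.
No residual Res→Out path; max flow = 4.
Certifying cut of size 4: {Res→J2, Res→J7, Res→Out, Res→TankB}.

4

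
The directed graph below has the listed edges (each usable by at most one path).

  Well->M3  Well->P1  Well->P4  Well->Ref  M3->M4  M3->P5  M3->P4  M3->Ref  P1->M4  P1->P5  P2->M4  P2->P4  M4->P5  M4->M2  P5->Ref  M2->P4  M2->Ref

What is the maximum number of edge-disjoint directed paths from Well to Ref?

3

Assign every edge capacity 1; by Menger, the answer equals the max flow.
Path Well→Ref (+1); total 1.
Path Well→M3→Ref (+1); total 2.
Path Well→P1→P5→Ref (+1); total 3.
No residual Well→Ref path; max flow = 3.
Certifying cut of size 3: {Well→M3, Well→P1, Well→Ref}.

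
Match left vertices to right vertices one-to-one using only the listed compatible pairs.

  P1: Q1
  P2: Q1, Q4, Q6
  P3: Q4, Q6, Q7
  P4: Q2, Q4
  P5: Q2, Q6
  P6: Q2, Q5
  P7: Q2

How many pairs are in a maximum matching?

Unit-capacity flow: source→left, listed edges, right→sink; max matching = max flow.
Augmenting path P1→Q1 (+1); matched 1.
Augmenting path P2→Q4 (+1); matched 2.
Augmenting path P3→Q6 (+1); matched 3.
Augmenting path P4→Q2 (+1); matched 4.
Augmenting path P6→Q5 (+1); matched 5.
Augmenting path P5→Q6→P3→Q7 (+1); matched 6.
No augmenting path remains; maximum matching = 6.
König certificate: {P3, P6, Q1, Q2, Q4, Q6} is a vertex cover of size 6 (every listed pair touches it), so no matching can be larger.

6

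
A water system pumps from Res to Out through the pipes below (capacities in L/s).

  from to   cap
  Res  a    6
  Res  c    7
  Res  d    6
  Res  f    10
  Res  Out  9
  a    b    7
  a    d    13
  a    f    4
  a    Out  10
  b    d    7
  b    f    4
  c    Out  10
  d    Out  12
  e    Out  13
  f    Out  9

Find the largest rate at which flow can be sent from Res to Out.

37

Augment Res→Out: bottleneck 9, flow now 9.
Augment Res→a→Out: bottleneck 6, flow now 15.
Augment Res→c→Out: bottleneck 7, flow now 22.
Augment Res→d→Out: bottleneck 6, flow now 28.
Augment Res→f→Out: bottleneck 9, flow now 37.
No augmenting path remains; maximum flow = 37.
In the residual graph, reachable from Res: {Res, f}.
Min-cut edges: Res→a (6), Res→c (7), Res→d (6), Res→Out (9), f→Out (9); capacity 6 + 7 + 6 + 9 + 9 = 37.
This cut is saturated, so no flow can exceed 37.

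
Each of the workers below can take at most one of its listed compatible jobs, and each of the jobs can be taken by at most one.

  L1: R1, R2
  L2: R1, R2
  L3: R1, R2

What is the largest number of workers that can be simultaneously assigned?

2

Unit-capacity flow: source→left, listed edges, right→sink; max matching = max flow.
Augmenting path L1→R1 (+1); matched 1.
Augmenting path L2→R2 (+1); matched 2.
No augmenting path remains; maximum matching = 2.
König certificate: {R1, R2} is a vertex cover of size 2 (every listed pair touches it), so no matching can be larger.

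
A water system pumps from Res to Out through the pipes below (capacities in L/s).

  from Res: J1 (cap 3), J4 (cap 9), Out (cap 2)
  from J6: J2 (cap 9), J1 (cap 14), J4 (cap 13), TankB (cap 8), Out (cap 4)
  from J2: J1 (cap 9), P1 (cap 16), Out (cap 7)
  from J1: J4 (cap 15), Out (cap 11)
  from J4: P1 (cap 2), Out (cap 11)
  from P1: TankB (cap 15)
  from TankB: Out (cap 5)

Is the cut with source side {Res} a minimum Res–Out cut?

Yes — it is a minimum cut (capacity 14).

Given cut capacity: 3 + 9 + 2 = 14.
Augment Res→Out: bottleneck 2, flow now 2.
Augment Res→J1→Out: bottleneck 3, flow now 5.
Augment Res→J4→Out: bottleneck 9, flow now 14.
No augmenting path remains; maximum flow = 14.
Cut capacity 14 equals the max flow, so it is a minimum cut.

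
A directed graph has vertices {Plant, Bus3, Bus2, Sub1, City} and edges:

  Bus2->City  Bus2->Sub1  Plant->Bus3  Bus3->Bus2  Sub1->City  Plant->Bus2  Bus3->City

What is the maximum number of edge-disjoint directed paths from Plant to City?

2

Assign every edge capacity 1; by Menger, the answer equals the max flow.
Path Plant→Bus3→City (+1); total 1.
Path Plant→Bus2→City (+1); total 2.
No residual Plant→City path; max flow = 2.
Certifying cut of size 2: {Plant→Bus2, Plant→Bus3}.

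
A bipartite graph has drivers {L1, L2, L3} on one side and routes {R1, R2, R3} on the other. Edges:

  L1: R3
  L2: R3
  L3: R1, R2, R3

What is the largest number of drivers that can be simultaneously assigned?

2

Unit-capacity flow: source→left, listed edges, right→sink; max matching = max flow.
Augmenting path L1→R3 (+1); matched 1.
Augmenting path L3→R1 (+1); matched 2.
No augmenting path remains; maximum matching = 2.
König certificate: {L3, R3} is a vertex cover of size 2 (every listed pair touches it), so no matching can be larger.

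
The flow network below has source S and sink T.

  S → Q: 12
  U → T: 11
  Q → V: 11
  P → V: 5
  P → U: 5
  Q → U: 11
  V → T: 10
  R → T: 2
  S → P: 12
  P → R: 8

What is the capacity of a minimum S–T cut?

23

Augment S→P→R→T: bottleneck 2, flow now 2.
Augment S→P→U→T: bottleneck 5, flow now 7.
Augment S→P→V→T: bottleneck 5, flow now 12.
Augment S→Q→U→T: bottleneck 6, flow now 18.
Augment S→Q→V→T: bottleneck 5, flow now 23.
No augmenting path remains; maximum flow = 23.
By max-flow min-cut, the minimum cut capacity equals the max flow.
In the residual graph, reachable from S: {S, P, Q, R, U, V}.
Min-cut edges: R→T (2), U→T (11), V→T (10); capacity 2 + 11 + 10 = 23.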